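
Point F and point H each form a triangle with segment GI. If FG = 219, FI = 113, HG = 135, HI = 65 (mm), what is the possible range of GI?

106 < GI < 200

From triangle FGI: |219 − 113| < GI < 219 + 113, i.e. 106 < GI < 332.
From triangle HGI: 70 < GI < 200.
Both must hold, so GI lies in the intersection.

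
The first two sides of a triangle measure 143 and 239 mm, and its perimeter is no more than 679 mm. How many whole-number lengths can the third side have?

Triangle inequality: 96 < x < 382. Perimeter ≤ 679 gives x ≤ 679 − 143 − 239 = 297.
So 96 < x ≤ 297; integers 97 through 297: 201 values.

201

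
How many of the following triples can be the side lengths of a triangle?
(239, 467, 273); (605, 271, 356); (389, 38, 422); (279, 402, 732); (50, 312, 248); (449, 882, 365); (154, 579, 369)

3

(239,273,467): 239+273 > 467 → valid
(271,356,605): 271+356 > 605 → valid
(38,389,422): 38+389 > 422 → valid
(279,402,732): 279+402 ≤ 732 → not valid
(50,248,312): 50+248 ≤ 312 → not valid
(365,449,882): 365+449 ≤ 882 → not valid
(154,369,579): 154+369 ≤ 579 → not valid
3 of the 7 triples form a triangle.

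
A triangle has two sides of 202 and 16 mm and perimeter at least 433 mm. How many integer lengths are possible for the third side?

3

Triangle inequality: 186 < x < 218. Perimeter ≥ 433 gives x ≥ 433 − 202 − 16 = 215.
So 215 ≤ x < 218; integers 215 through 217: 3 values.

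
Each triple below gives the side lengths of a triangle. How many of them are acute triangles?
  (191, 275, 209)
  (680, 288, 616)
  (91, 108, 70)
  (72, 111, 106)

(191,275,209): 191²+209² = 80162 > 75625 = 275² → acute
(680,288,616): 288²+616² = 462400 = 680² → right
(91,108,70): 70²+91² = 13181 > 11664 = 108² → acute
(72,111,106): 72²+106² = 16420 > 12321 = 111² → acute
3 of the 4 are acute.

3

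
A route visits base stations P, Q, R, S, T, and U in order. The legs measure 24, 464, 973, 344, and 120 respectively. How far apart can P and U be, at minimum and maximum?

21 ≤ PU ≤ 1925

The maximum is all hops collinear in one direction: 24 + 464 + 973 + 344 + 120 = 1925.
The longest hop is 973; the others sum to 952. Folding the others back against it leaves at least 973 − 952 = 21.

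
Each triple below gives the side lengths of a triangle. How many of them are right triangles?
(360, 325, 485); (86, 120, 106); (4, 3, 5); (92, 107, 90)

(360,325,485): 325²+360² = 235225 = 485² → right
(86,120,106): 86²+106² = 18632 > 14400 = 120² → acute
(4,3,5): 3²+4² = 25 = 5² → right
(92,107,90): 90²+92² = 16564 > 11449 = 107² → acute
2 of the 4 are right.

2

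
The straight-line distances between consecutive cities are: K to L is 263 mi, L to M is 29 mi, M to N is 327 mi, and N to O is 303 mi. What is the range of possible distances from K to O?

The maximum is all hops collinear in one direction: 263 + 29 + 327 + 303 = 922.
The longest hop is 327; the others sum to 595. Since 327 ≤ 595, the path can fold back on itself completely, so the minimum distance is 0.

0 ≤ KO ≤ 922 mi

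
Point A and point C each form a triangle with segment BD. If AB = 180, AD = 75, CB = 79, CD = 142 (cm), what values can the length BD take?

105 < BD < 221

From triangle ABD: |180 − 75| < BD < 180 + 75, i.e. 105 < BD < 255.
From triangle CBD: 63 < BD < 221.
Both must hold, so BD lies in the intersection.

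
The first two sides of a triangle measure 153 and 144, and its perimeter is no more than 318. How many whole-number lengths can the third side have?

12

Triangle inequality: 9 < x < 297. Perimeter ≤ 318 gives x ≤ 318 − 153 − 144 = 21.
So 9 < x ≤ 21; integers 10 through 21: 12 values.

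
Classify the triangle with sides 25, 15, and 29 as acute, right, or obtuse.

Compare the square of the longest side to the sum of squares of the other two: 15² + 25² = 850 > 841 = 29².

acute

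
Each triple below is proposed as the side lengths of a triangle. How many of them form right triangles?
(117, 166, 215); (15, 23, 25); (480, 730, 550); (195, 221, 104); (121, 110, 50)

2

(117,166,215): 117²+166² = 41245 < 46225 = 215² → obtuse
(15,23,25): 15²+23² = 754 > 625 = 25² → acute
(480,730,550): 480²+550² = 532900 = 730² → right
(195,221,104): 104²+195² = 48841 = 221² → right
(121,110,50): 50²+110² = 14600 < 14641 = 121² → obtuse
2 of the 5 are right.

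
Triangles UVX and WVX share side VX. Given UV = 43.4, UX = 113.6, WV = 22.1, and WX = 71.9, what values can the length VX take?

70.2 < VX < 94.0

From triangle UVX: |43.4 − 113.6| < VX < 43.4 + 113.6, i.e. 70.2 < VX < 157.0.
From triangle WVX: 49.8 < VX < 94.0.
Both must hold, so VX lies in the intersection.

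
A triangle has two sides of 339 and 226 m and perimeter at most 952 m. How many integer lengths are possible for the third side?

274

Triangle inequality: 113 < x < 565. Perimeter ≤ 952 gives x ≤ 952 − 339 − 226 = 387.
So 113 < x ≤ 387; integers 114 through 387: 274 values.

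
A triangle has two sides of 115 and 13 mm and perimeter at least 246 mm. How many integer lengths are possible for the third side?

Triangle inequality: 102 < x < 128. Perimeter ≥ 246 gives x ≥ 246 − 115 − 13 = 118.
So 118 ≤ x < 128; integers 118 through 127: 10 values.

10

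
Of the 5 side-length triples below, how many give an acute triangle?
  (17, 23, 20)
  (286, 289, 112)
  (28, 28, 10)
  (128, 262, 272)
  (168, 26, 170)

(17,23,20): 17²+20² = 689 > 529 = 23² → acute
(286,289,112): 112²+286² = 94340 > 83521 = 289² → acute
(28,28,10): 10²+28² = 884 > 784 = 28² → acute
(128,262,272): 128²+262² = 85028 > 73984 = 272² → acute
(168,26,170): 26²+168² = 28900 = 170² → right
4 of the 5 are acute.

4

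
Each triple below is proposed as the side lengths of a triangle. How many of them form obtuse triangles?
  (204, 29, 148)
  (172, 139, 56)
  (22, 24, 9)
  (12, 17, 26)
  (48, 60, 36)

3

(204,29,148): 29+148 ≤ 204, not a triangle
(172,139,56): 56²+139² = 22457 < 29584 = 172² → obtuse
(22,24,9): 9²+22² = 565 < 576 = 24² → obtuse
(12,17,26): 12²+17² = 433 < 676 = 26² → obtuse
(48,60,36): 36²+48² = 3600 = 60² → right
3 of the 5 are obtuse.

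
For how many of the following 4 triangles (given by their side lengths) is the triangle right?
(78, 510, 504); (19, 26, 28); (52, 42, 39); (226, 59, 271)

1

(78,510,504): 78²+504² = 260100 = 510² → right
(19,26,28): 19²+26² = 1037 > 784 = 28² → acute
(52,42,39): 39²+42² = 3285 > 2704 = 52² → acute
(226,59,271): 59²+226² = 54557 < 73441 = 271² → obtuse
1 of the 4 is right.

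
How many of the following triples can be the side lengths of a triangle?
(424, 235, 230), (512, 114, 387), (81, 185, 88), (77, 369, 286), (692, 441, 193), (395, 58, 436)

(230,235,424): 230+235 > 424 → valid
(114,387,512): 114+387 ≤ 512 → not valid
(81,88,185): 81+88 ≤ 185 → not valid
(77,286,369): 77+286 ≤ 369 → not valid
(193,441,692): 193+441 ≤ 692 → not valid
(58,395,436): 58+395 > 436 → valid
2 of the 6 triples form a triangle.

2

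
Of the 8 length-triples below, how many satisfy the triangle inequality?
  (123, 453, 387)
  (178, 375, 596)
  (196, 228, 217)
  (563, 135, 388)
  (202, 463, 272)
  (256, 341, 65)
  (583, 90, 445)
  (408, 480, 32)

3

(123,387,453): 123+387 > 453 → valid
(178,375,596): 178+375 ≤ 596 → not valid
(196,217,228): 196+217 > 228 → valid
(135,388,563): 135+388 ≤ 563 → not valid
(202,272,463): 202+272 > 463 → valid
(65,256,341): 65+256 ≤ 341 → not valid
(90,445,583): 90+445 ≤ 583 → not valid
(32,408,480): 32+408 ≤ 480 → not valid
3 of the 8 triples form a triangle.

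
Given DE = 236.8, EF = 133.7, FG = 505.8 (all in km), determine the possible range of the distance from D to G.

135.3 ≤ DG ≤ 876.3 km

The maximum is all hops collinear in one direction: 236.8 + 133.7 + 505.8 = 876.3.
The longest hop is 505.8; the others sum to 370.5. Folding the others back against it leaves at least 505.8 − 370.5 = 135.3.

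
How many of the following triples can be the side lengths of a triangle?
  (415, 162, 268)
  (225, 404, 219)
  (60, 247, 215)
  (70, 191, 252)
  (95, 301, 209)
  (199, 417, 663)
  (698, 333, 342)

(162,268,415): 162+268 > 415 → valid
(219,225,404): 219+225 > 404 → valid
(60,215,247): 60+215 > 247 → valid
(70,191,252): 70+191 > 252 → valid
(95,209,301): 95+209 > 301 → valid
(199,417,663): 199+417 ≤ 663 → not valid
(333,342,698): 333+342 ≤ 698 → not valid
5 of the 7 triples form a triangle.

5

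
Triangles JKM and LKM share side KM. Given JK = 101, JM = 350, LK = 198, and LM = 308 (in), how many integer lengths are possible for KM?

201

From triangle JKM: 249 < KM < 451.
From triangle LKM: 110 < KM < 506.
Intersection: 249 < KM < 451, so integers 250 through 450: 201 values.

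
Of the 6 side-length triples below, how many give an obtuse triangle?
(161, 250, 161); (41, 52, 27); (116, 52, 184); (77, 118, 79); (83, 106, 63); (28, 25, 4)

(161,250,161): 161²+161² = 51842 < 62500 = 250² → obtuse
(41,52,27): 27²+41² = 2410 < 2704 = 52² → obtuse
(116,52,184): 52+116 ≤ 184, not a triangle
(77,118,79): 77²+79² = 12170 < 13924 = 118² → obtuse
(83,106,63): 63²+83² = 10858 < 11236 = 106² → obtuse
(28,25,4): 4²+25² = 641 < 784 = 28² → obtuse
5 of the 6 are obtuse.

5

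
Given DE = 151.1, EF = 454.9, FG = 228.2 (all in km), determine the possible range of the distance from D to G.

75.6 ≤ DG ≤ 834.2 km

The maximum is all hops collinear in one direction: 151.1 + 454.9 + 228.2 = 834.2.
The longest hop is 454.9; the others sum to 379.3. Folding the others back against it leaves at least 454.9 − 379.3 = 75.6.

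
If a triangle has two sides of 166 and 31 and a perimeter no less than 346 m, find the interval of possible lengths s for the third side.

149 ≤ s < 197

Triangle inequality alone gives 135 < s < 197.
The perimeter condition gives s ≥ 346 − 166 − 31 = 149.
Intersecting the two: 149 ≤ s < 197.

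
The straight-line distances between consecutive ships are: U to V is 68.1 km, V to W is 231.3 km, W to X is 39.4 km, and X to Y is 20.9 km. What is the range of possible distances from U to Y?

The maximum is all hops collinear in one direction: 68.1 + 231.3 + 39.4 + 20.9 = 359.7.
The longest hop is 231.3; the others sum to 128.4. Folding the others back against it leaves at least 231.3 − 128.4 = 102.9.

102.9 ≤ UY ≤ 359.7 km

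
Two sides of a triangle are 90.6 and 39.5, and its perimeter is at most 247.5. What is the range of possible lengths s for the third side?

51.1 < s ≤ 117.4

Triangle inequality alone gives 51.1 < s < 130.1.
The perimeter condition gives s ≤ 247.5 − 90.6 − 39.5 = 117.4.
Intersecting the two: 51.1 < s ≤ 117.4.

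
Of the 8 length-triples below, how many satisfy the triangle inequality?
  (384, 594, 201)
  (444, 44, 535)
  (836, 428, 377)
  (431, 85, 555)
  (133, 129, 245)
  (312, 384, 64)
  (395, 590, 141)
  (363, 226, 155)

(201,384,594): 201+384 ≤ 594 → not valid
(44,444,535): 44+444 ≤ 535 → not valid
(377,428,836): 377+428 ≤ 836 → not valid
(85,431,555): 85+431 ≤ 555 → not valid
(129,133,245): 129+133 > 245 → valid
(64,312,384): 64+312 ≤ 384 → not valid
(141,395,590): 141+395 ≤ 590 → not valid
(155,226,363): 155+226 > 363 → valid
2 of the 8 triples form a triangle.

2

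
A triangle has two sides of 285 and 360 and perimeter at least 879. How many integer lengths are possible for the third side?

411

Triangle inequality: 75 < x < 645. Perimeter ≥ 879 gives x ≥ 879 − 285 − 360 = 234.
So 234 ≤ x < 645; integers 234 through 644: 411 values.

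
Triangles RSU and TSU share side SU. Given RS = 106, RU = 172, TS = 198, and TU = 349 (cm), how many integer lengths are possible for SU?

From triangle RSU: 66 < SU < 278.
From triangle TSU: 151 < SU < 547.
Intersection: 151 < SU < 278, so integers 152 through 277: 126 values.

126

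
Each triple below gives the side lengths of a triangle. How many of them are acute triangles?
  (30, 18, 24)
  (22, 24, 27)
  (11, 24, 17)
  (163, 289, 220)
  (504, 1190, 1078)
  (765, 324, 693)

(30,18,24): 18²+24² = 900 = 30² → right
(22,24,27): 22²+24² = 1060 > 729 = 27² → acute
(11,24,17): 11²+17² = 410 < 576 = 24² → obtuse
(163,289,220): 163²+220² = 74969 < 83521 = 289² → obtuse
(504,1190,1078): 504²+1078² = 1416100 = 1190² → right
(765,324,693): 324²+693² = 585225 = 765² → right
1 of the 6 is acute.

1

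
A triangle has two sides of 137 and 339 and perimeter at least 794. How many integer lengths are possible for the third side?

Triangle inequality: 202 < x < 476. Perimeter ≥ 794 gives x ≥ 794 − 137 − 339 = 318.
So 318 ≤ x < 476; integers 318 through 475: 158 values.

158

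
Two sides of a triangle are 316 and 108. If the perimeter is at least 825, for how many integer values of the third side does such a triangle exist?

23

Triangle inequality: 208 < x < 424. Perimeter ≥ 825 gives x ≥ 825 − 316 − 108 = 401.
So 401 ≤ x < 424; integers 401 through 423: 23 values.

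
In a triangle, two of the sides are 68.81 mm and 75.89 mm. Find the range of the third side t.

7.08 < t < 144.70

By the triangle inequality, t must be less than 68.81 + 75.89 = 144.70 and greater than |68.81 − 75.89| = 7.08.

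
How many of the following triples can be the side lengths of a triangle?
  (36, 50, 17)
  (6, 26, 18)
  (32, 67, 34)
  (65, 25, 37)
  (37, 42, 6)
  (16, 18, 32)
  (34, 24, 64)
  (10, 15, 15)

4

(17,36,50): 17+36 > 50 → valid
(6,18,26): 6+18 ≤ 26 → not valid
(32,34,67): 32+34 ≤ 67 → not valid
(25,37,65): 25+37 ≤ 65 → not valid
(6,37,42): 6+37 > 42 → valid
(16,18,32): 16+18 > 32 → valid
(24,34,64): 24+34 ≤ 64 → not valid
(10,15,15): 10+15 > 15 → valid
4 of the 8 triples form a triangle.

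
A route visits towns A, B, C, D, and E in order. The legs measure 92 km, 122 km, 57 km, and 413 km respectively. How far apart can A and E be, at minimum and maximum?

142 ≤ AE ≤ 684 km

The maximum is all hops collinear in one direction: 92 + 122 + 57 + 413 = 684.
The longest hop is 413; the others sum to 271. Folding the others back against it leaves at least 413 − 271 = 142.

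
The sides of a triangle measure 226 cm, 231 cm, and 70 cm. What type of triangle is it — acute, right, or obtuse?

Compare the square of the longest side to the sum of squares of the other two: 70² + 226² = 55976 > 53361 = 231².

acute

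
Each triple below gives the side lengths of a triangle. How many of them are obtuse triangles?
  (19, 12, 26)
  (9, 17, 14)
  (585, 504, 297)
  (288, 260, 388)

(19,12,26): 12²+19² = 505 < 676 = 26² → obtuse
(9,17,14): 9²+14² = 277 < 289 = 17² → obtuse
(585,504,297): 297²+504² = 342225 = 585² → right
(288,260,388): 260²+288² = 150544 = 388² → right
2 of the 4 are obtuse.

2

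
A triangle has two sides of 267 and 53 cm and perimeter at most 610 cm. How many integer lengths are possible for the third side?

76

Triangle inequality: 214 < x < 320. Perimeter ≤ 610 gives x ≤ 610 − 267 − 53 = 290.
So 214 < x ≤ 290; integers 215 through 290: 76 values.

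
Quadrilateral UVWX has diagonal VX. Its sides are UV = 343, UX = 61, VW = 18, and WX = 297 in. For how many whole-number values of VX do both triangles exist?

From triangle UVX: 282 < VX < 404.
From triangle WVX: 279 < VX < 315.
Intersection: 282 < VX < 315, so integers 283 through 314: 32 values.

32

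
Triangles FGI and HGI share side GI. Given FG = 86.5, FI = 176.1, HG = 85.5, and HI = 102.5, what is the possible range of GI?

89.6 < GI < 188.0

From triangle FGI: |86.5 − 176.1| < GI < 86.5 + 176.1, i.e. 89.6 < GI < 262.6.
From triangle HGI: 17.0 < GI < 188.0.
Both must hold, so GI lies in the intersection.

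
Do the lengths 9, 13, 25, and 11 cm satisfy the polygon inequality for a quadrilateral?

Yes

A quadrilateral exists iff every side is shorter than the sum of the others — equivalently, the longest side is less than the sum of the rest.
Longest side 25 < 33 (sum of the remaining 3), so yes.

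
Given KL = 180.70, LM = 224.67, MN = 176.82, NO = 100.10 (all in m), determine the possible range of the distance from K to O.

0 ≤ KO ≤ 682.29 m

The maximum is all hops collinear in one direction: 180.70 + 224.67 + 176.82 + 100.10 = 682.29.
The longest hop is 224.67; the others sum to 457.62. Since 224.67 ≤ 457.62, the path can fold back on itself completely, so the minimum distance is 0.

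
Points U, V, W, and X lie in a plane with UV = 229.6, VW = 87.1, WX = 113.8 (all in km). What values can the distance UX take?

The maximum is all hops collinear in one direction: 229.6 + 87.1 + 113.8 = 430.5.
The longest hop is 229.6; the others sum to 200.9. Folding the others back against it leaves at least 229.6 − 200.9 = 28.7.

28.7 ≤ UX ≤ 430.5 km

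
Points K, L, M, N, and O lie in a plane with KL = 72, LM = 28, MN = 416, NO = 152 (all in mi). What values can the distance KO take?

The maximum is all hops collinear in one direction: 72 + 28 + 416 + 152 = 668.
The longest hop is 416; the others sum to 252. Folding the others back against it leaves at least 416 − 252 = 164.

164 ≤ KO ≤ 668 mi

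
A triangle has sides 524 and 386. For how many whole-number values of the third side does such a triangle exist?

The third side lies in the open interval (138, 910).
Integers from 139 to 909 inclusive: 909 − 139 + 1 = 771.

771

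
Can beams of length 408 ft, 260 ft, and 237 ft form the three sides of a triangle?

The longest side is 408, and the other two sum to 497.
Since 497 > 408, the triangle inequality holds.

Yes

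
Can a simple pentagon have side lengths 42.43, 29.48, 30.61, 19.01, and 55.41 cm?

Yes

A pentagon exists iff every side is shorter than the sum of the others — equivalently, the longest side is less than the sum of the rest.
Longest side 55.41 < 121.53 (sum of the remaining 4), so yes.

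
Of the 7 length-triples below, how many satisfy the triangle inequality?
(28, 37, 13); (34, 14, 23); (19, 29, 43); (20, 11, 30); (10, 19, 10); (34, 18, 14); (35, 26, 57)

6

(13,28,37): 13+28 > 37 → valid
(14,23,34): 14+23 > 34 → valid
(19,29,43): 19+29 > 43 → valid
(11,20,30): 11+20 > 30 → valid
(10,10,19): 10+10 > 19 → valid
(14,18,34): 14+18 ≤ 34 → not valid
(26,35,57): 26+35 > 57 → valid
6 of the 7 triples form a triangle.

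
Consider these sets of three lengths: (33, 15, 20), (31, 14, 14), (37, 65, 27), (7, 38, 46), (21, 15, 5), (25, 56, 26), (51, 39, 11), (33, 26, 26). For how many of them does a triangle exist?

2

(15,20,33): 15+20 > 33 → valid
(14,14,31): 14+14 ≤ 31 → not valid
(27,37,65): 27+37 ≤ 65 → not valid
(7,38,46): 7+38 ≤ 46 → not valid
(5,15,21): 5+15 ≤ 21 → not valid
(25,26,56): 25+26 ≤ 56 → not valid
(11,39,51): 11+39 ≤ 51 → not valid
(26,26,33): 26+26 > 33 → valid
2 of the 8 triples form a triangle.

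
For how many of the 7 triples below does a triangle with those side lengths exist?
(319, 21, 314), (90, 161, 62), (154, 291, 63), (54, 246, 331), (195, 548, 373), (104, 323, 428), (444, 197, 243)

2

(21,314,319): 21+314 > 319 → valid
(62,90,161): 62+90 ≤ 161 → not valid
(63,154,291): 63+154 ≤ 291 → not valid
(54,246,331): 54+246 ≤ 331 → not valid
(195,373,548): 195+373 > 548 → valid
(104,323,428): 104+323 ≤ 428 → not valid
(197,243,444): 197+243 ≤ 444 → not valid
2 of the 7 triples form a triangle.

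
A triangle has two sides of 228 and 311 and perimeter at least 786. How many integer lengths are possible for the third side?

Triangle inequality: 83 < x < 539. Perimeter ≥ 786 gives x ≥ 786 − 228 − 311 = 247.
So 247 ≤ x < 539; integers 247 through 538: 292 values.

292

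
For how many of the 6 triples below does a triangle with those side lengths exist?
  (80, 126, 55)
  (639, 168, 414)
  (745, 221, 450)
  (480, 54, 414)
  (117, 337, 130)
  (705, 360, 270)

(55,80,126): 55+80 > 126 → valid
(168,414,639): 168+414 ≤ 639 → not valid
(221,450,745): 221+450 ≤ 745 → not valid
(54,414,480): 54+414 ≤ 480 → not valid
(117,130,337): 117+130 ≤ 337 → not valid
(270,360,705): 270+360 ≤ 705 → not valid
1 of the 6 triples forms a triangle.

1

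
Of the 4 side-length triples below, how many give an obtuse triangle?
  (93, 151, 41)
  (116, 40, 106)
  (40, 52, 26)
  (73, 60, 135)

2

(93,151,41): 41+93 ≤ 151, not a triangle
(116,40,106): 40²+106² = 12836 < 13456 = 116² → obtuse
(40,52,26): 26²+40² = 2276 < 2704 = 52² → obtuse
(73,60,135): 60+73 ≤ 135, not a triangle
2 of the 4 are obtuse.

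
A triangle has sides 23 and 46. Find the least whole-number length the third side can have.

24

The third side must be strictly greater than |23 − 46| = 23.
The smallest integer above 23 is 24.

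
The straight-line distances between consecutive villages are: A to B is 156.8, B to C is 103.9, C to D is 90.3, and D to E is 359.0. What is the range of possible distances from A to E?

8.0 ≤ AE ≤ 710.0

The maximum is all hops collinear in one direction: 156.8 + 103.9 + 90.3 + 359.0 = 710.0.
The longest hop is 359.0; the others sum to 351.0. Folding the others back against it leaves at least 359.0 − 351.0 = 8.0.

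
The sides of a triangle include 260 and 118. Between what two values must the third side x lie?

142 < x < 378

By the triangle inequality, x must be less than 260 + 118 = 378 and greater than |260 − 118| = 142.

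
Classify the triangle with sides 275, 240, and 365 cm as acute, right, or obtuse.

right

Compare the square of the longest side to the sum of squares of the other two: 240² + 275² = 133225 = 365².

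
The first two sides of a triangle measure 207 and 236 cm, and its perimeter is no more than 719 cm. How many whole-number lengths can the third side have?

247

Triangle inequality: 29 < x < 443. Perimeter ≤ 719 gives x ≤ 719 − 207 − 236 = 276.
So 29 < x ≤ 276; integers 30 through 276: 247 values.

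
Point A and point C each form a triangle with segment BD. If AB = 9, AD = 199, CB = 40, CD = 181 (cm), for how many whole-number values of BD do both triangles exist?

From triangle ABD: 190 < BD < 208.
From triangle CBD: 141 < BD < 221.
Intersection: 190 < BD < 208, so integers 191 through 207: 17 values.

17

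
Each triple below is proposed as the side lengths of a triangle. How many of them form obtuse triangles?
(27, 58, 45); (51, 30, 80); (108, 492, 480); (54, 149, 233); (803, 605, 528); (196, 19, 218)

2

(27,58,45): 27²+45² = 2754 < 3364 = 58² → obtuse
(51,30,80): 30²+51² = 3501 < 6400 = 80² → obtuse
(108,492,480): 108²+480² = 242064 = 492² → right
(54,149,233): 54+149 ≤ 233, not a triangle
(803,605,528): 528²+605² = 644809 = 803² → right
(196,19,218): 19+196 ≤ 218, not a triangle
2 of the 6 are obtuse.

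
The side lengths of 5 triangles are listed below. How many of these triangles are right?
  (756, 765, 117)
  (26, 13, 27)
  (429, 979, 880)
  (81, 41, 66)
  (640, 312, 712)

3

(756,765,117): 117²+756² = 585225 = 765² → right
(26,13,27): 13²+26² = 845 > 729 = 27² → acute
(429,979,880): 429²+880² = 958441 = 979² → right
(81,41,66): 41²+66² = 6037 < 6561 = 81² → obtuse
(640,312,712): 312²+640² = 506944 = 712² → right
3 of the 5 are right.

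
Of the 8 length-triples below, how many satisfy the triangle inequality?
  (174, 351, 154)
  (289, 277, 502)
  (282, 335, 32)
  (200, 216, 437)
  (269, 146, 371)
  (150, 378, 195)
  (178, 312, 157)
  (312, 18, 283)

(154,174,351): 154+174 ≤ 351 → not valid
(277,289,502): 277+289 > 502 → valid
(32,282,335): 32+282 ≤ 335 → not valid
(200,216,437): 200+216 ≤ 437 → not valid
(146,269,371): 146+269 > 371 → valid
(150,195,378): 150+195 ≤ 378 → not valid
(157,178,312): 157+178 > 312 → valid
(18,283,312): 18+283 ≤ 312 → not valid
3 of the 8 triples form a triangle.

3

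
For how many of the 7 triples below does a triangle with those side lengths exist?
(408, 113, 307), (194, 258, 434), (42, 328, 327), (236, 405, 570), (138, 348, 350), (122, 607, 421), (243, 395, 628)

6

(113,307,408): 113+307 > 408 → valid
(194,258,434): 194+258 > 434 → valid
(42,327,328): 42+327 > 328 → valid
(236,405,570): 236+405 > 570 → valid
(138,348,350): 138+348 > 350 → valid
(122,421,607): 122+421 ≤ 607 → not valid
(243,395,628): 243+395 > 628 → valid
6 of the 7 triples form a triangle.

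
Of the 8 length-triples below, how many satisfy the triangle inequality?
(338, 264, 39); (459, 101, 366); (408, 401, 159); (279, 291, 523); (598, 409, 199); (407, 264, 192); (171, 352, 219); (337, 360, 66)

(39,264,338): 39+264 ≤ 338 → not valid
(101,366,459): 101+366 > 459 → valid
(159,401,408): 159+401 > 408 → valid
(279,291,523): 279+291 > 523 → valid
(199,409,598): 199+409 > 598 → valid
(192,264,407): 192+264 > 407 → valid
(171,219,352): 171+219 > 352 → valid
(66,337,360): 66+337 > 360 → valid
7 of the 8 triples form a triangle.

7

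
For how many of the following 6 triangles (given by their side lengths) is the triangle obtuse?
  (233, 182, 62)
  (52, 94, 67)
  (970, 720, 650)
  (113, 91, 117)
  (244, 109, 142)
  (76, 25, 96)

4

(233,182,62): 62²+182² = 36968 < 54289 = 233² → obtuse
(52,94,67): 52²+67² = 7193 < 8836 = 94² → obtuse
(970,720,650): 650²+720² = 940900 = 970² → right
(113,91,117): 91²+113² = 21050 > 13689 = 117² → acute
(244,109,142): 109²+142² = 32045 < 59536 = 244² → obtuse
(76,25,96): 25²+76² = 6401 < 9216 = 96² → obtuse
4 of the 6 are obtuse.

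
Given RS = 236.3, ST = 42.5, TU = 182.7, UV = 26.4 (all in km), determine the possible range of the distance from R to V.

The maximum is all hops collinear in one direction: 236.3 + 42.5 + 182.7 + 26.4 = 487.9.
The longest hop is 236.3; the others sum to 251.6. Since 236.3 ≤ 251.6, the path can fold back on itself completely, so the minimum distance is 0.

0 ≤ RV ≤ 487.9 km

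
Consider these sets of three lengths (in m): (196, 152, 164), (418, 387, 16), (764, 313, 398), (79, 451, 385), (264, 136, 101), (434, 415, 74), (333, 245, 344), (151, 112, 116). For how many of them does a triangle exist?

(152,164,196): 152+164 > 196 → valid
(16,387,418): 16+387 ≤ 418 → not valid
(313,398,764): 313+398 ≤ 764 → not valid
(79,385,451): 79+385 > 451 → valid
(101,136,264): 101+136 ≤ 264 → not valid
(74,415,434): 74+415 > 434 → valid
(245,333,344): 245+333 > 344 → valid
(112,116,151): 112+116 > 151 → valid
5 of the 8 triples form a triangle.

5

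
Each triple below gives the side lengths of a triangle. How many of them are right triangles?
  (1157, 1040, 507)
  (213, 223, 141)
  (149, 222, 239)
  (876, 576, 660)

(1157,1040,507): 507²+1040² = 1338649 = 1157² → right
(213,223,141): 141²+213² = 65250 > 49729 = 223² → acute
(149,222,239): 149²+222² = 71485 > 57121 = 239² → acute
(876,576,660): 576²+660² = 767376 = 876² → right
2 of the 4 are right.

2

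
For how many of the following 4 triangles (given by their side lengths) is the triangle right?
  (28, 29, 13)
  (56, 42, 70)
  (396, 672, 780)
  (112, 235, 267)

2

(28,29,13): 13²+28² = 953 > 841 = 29² → acute
(56,42,70): 42²+56² = 4900 = 70² → right
(396,672,780): 396²+672² = 608400 = 780² → right
(112,235,267): 112²+235² = 67769 < 71289 = 267² → obtuse
2 of the 4 are right.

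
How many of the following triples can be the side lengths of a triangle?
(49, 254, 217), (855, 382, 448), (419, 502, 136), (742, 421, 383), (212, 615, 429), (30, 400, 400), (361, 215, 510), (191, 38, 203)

(49,217,254): 49+217 > 254 → valid
(382,448,855): 382+448 ≤ 855 → not valid
(136,419,502): 136+419 > 502 → valid
(383,421,742): 383+421 > 742 → valid
(212,429,615): 212+429 > 615 → valid
(30,400,400): 30+400 > 400 → valid
(215,361,510): 215+361 > 510 → valid
(38,191,203): 38+191 > 203 → valid
7 of the 8 triples form a triangle.

7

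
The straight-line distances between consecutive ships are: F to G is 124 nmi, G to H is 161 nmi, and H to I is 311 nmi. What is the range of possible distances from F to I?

26 ≤ FI ≤ 596 nmi

The maximum is all hops collinear in one direction: 124 + 161 + 311 = 596.
The longest hop is 311; the others sum to 285. Folding the others back against it leaves at least 311 − 285 = 26.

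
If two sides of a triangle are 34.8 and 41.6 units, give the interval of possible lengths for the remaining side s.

By the triangle inequality, s must be less than 34.8 + 41.6 = 76.4 and greater than |34.8 − 41.6| = 6.8.

6.8 < s < 76.4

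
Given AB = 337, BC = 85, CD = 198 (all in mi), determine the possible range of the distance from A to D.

The maximum is all hops collinear in one direction: 337 + 85 + 198 = 620.
The longest hop is 337; the others sum to 283. Folding the others back against it leaves at least 337 − 283 = 54.

54 ≤ AD ≤ 620 mi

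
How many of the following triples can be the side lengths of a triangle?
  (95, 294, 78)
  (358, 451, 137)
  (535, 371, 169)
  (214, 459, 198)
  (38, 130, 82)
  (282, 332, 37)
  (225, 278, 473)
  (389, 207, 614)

(78,95,294): 78+95 ≤ 294 → not valid
(137,358,451): 137+358 > 451 → valid
(169,371,535): 169+371 > 535 → valid
(198,214,459): 198+214 ≤ 459 → not valid
(38,82,130): 38+82 ≤ 130 → not valid
(37,282,332): 37+282 ≤ 332 → not valid
(225,278,473): 225+278 > 473 → valid
(207,389,614): 207+389 ≤ 614 → not valid
3 of the 8 triples form a triangle.

3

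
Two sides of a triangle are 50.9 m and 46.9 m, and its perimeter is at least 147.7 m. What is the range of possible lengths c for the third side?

Triangle inequality alone gives 4.0 < c < 97.8.
The perimeter condition gives c ≥ 147.7 − 50.9 − 46.9 = 49.9.
Intersecting the two: 49.9 ≤ c < 97.8.

49.9 ≤ c < 97.8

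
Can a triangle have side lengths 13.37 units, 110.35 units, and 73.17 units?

No

The longest side is 110.35, but the other two sum to only 86.54.
86.54 < 110.35, so the triangle inequality fails.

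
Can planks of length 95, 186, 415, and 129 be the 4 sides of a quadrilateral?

For a quadrilateral, each side must be shorter than the sum of the others.
Here the longest side is 415, but the remaining 3 sides sum to only 410.

No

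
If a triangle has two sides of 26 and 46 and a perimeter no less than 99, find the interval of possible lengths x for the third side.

Triangle inequality alone gives 20 < x < 72.
The perimeter condition gives x ≥ 99 − 26 − 46 = 27.
Intersecting the two: 27 ≤ x < 72.

27 ≤ x < 72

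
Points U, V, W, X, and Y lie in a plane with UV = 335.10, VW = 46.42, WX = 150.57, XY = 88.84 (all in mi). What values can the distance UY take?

49.27 ≤ UY ≤ 620.93 mi

The maximum is all hops collinear in one direction: 335.10 + 46.42 + 150.57 + 88.84 = 620.93.
The longest hop is 335.10; the others sum to 285.83. Folding the others back against it leaves at least 335.10 − 285.83 = 49.27.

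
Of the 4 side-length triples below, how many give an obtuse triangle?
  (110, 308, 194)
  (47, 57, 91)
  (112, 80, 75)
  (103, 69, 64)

3

(110,308,194): 110+194 ≤ 308, not a triangle
(47,57,91): 47²+57² = 5458 < 8281 = 91² → obtuse
(112,80,75): 75²+80² = 12025 < 12544 = 112² → obtuse
(103,69,64): 64²+69² = 8857 < 10609 = 103² → obtuse
3 of the 4 are obtuse.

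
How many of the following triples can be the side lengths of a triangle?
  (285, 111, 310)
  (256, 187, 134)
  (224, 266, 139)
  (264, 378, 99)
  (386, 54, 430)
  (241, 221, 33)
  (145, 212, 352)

(111,285,310): 111+285 > 310 → valid
(134,187,256): 134+187 > 256 → valid
(139,224,266): 139+224 > 266 → valid
(99,264,378): 99+264 ≤ 378 → not valid
(54,386,430): 54+386 > 430 → valid
(33,221,241): 33+221 > 241 → valid
(145,212,352): 145+212 > 352 → valid
6 of the 7 triples form a triangle.

6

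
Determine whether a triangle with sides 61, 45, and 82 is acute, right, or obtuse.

Compare the square of the longest side to the sum of squares of the other two: 45² + 61² = 5746 < 6724 = 82².

obtuse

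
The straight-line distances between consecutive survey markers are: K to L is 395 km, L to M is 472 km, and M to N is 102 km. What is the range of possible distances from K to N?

0 ≤ KN ≤ 969 km

The maximum is all hops collinear in one direction: 395 + 472 + 102 = 969.
The longest hop is 472; the others sum to 497. Since 472 ≤ 497, the path can fold back on itself completely, so the minimum distance is 0.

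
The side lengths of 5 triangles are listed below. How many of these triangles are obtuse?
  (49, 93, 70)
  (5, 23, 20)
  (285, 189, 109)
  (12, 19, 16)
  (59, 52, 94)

(49,93,70): 49²+70² = 7301 < 8649 = 93² → obtuse
(5,23,20): 5²+20² = 425 < 529 = 23² → obtuse
(285,189,109): 109²+189² = 47602 < 81225 = 285² → obtuse
(12,19,16): 12²+16² = 400 > 361 = 19² → acute
(59,52,94): 52²+59² = 6185 < 8836 = 94² → obtuse
4 of the 5 are obtuse.

4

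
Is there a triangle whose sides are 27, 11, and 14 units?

No

The longest side is 27, but the other two sum to only 25.
25 < 27, so the triangle inequality fails.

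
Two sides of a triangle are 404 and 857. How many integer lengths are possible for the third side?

807

The third side lies in the open interval (453, 1261).
Integers from 454 to 1260 inclusive: 1260 − 454 + 1 = 807.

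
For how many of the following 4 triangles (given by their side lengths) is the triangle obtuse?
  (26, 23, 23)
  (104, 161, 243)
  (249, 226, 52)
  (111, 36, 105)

2

(26,23,23): 23²+23² = 1058 > 676 = 26² → acute
(104,161,243): 104²+161² = 36737 < 59049 = 243² → obtuse
(249,226,52): 52²+226² = 53780 < 62001 = 249² → obtuse
(111,36,105): 36²+105² = 12321 = 111² → right
2 of the 4 are obtuse.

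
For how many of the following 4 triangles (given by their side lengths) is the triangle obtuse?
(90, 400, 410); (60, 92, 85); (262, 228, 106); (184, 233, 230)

1

(90,400,410): 90²+400² = 168100 = 410² → right
(60,92,85): 60²+85² = 10825 > 8464 = 92² → acute
(262,228,106): 106²+228² = 63220 < 68644 = 262² → obtuse
(184,233,230): 184²+230² = 86756 > 54289 = 233² → acute
1 of the 4 is obtuse.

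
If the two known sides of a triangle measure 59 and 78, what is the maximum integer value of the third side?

136

The third side must be strictly less than 59 + 78 = 137.
The largest integer below 137 is 136.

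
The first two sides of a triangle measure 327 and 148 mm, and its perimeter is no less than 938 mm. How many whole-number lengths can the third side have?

12

Triangle inequality: 179 < x < 475. Perimeter ≥ 938 gives x ≥ 938 − 327 − 148 = 463.
So 463 ≤ x < 475; integers 463 through 474: 12 values.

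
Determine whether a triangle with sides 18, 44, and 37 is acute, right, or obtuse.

obtuse

Compare the square of the longest side to the sum of squares of the other two: 18² + 37² = 1693 < 1936 = 44².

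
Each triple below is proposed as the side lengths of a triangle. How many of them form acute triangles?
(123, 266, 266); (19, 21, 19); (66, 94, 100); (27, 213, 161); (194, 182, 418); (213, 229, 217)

4

(123,266,266): 123²+266² = 85885 > 70756 = 266² → acute
(19,21,19): 19²+19² = 722 > 441 = 21² → acute
(66,94,100): 66²+94² = 13192 > 10000 = 100² → acute
(27,213,161): 27+161 ≤ 213, not a triangle
(194,182,418): 182+194 ≤ 418, not a triangle
(213,229,217): 213²+217² = 92458 > 52441 = 229² → acute
4 of the 6 are acute.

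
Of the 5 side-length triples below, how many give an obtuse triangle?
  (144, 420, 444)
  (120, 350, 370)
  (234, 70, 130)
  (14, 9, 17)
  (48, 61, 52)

(144,420,444): 144²+420² = 197136 = 444² → right
(120,350,370): 120²+350² = 136900 = 370² → right
(234,70,130): 70+130 ≤ 234, not a triangle
(14,9,17): 9²+14² = 277 < 289 = 17² → obtuse
(48,61,52): 48²+52² = 5008 > 3721 = 61² → acute
1 of the 5 is obtuse.

1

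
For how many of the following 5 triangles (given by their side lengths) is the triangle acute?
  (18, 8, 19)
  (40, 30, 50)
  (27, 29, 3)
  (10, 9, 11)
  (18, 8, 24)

(18,8,19): 8²+18² = 388 > 361 = 19² → acute
(40,30,50): 30²+40² = 2500 = 50² → right
(27,29,3): 3²+27² = 738 < 841 = 29² → obtuse
(10,9,11): 9²+10² = 181 > 121 = 11² → acute
(18,8,24): 8²+18² = 388 < 576 = 24² → obtuse
2 of the 5 are acute.

2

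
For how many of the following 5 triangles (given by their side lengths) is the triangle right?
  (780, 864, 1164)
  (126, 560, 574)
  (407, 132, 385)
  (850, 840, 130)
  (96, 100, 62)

4

(780,864,1164): 780²+864² = 1354896 = 1164² → right
(126,560,574): 126²+560² = 329476 = 574² → right
(407,132,385): 132²+385² = 165649 = 407² → right
(850,840,130): 130²+840² = 722500 = 850² → right
(96,100,62): 62²+96² = 13060 > 10000 = 100² → acute
4 of the 5 are right.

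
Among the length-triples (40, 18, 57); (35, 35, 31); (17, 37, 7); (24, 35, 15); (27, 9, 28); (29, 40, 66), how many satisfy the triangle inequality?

(18,40,57): 18+40 > 57 → valid
(31,35,35): 31+35 > 35 → valid
(7,17,37): 7+17 ≤ 37 → not valid
(15,24,35): 15+24 > 35 → valid
(9,27,28): 9+27 > 28 → valid
(29,40,66): 29+40 > 66 → valid
5 of the 6 triples form a triangle.

5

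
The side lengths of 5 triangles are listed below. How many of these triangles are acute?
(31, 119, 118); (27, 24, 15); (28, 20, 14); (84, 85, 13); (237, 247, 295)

(31,119,118): 31²+118² = 14885 > 14161 = 119² → acute
(27,24,15): 15²+24² = 801 > 729 = 27² → acute
(28,20,14): 14²+20² = 596 < 784 = 28² → obtuse
(84,85,13): 13²+84² = 7225 = 85² → right
(237,247,295): 237²+247² = 117178 > 87025 = 295² → acute
3 of the 5 are acute.

3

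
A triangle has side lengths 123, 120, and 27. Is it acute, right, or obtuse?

Compare the square of the longest side to the sum of squares of the other two: 27² + 120² = 15129 = 123².

right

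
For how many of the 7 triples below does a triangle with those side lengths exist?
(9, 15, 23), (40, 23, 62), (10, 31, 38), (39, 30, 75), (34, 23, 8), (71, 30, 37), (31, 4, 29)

4

(9,15,23): 9+15 > 23 → valid
(23,40,62): 23+40 > 62 → valid
(10,31,38): 10+31 > 38 → valid
(30,39,75): 30+39 ≤ 75 → not valid
(8,23,34): 8+23 ≤ 34 → not valid
(30,37,71): 30+37 ≤ 71 → not valid
(4,29,31): 4+29 > 31 → valid
4 of the 7 triples form a triangle.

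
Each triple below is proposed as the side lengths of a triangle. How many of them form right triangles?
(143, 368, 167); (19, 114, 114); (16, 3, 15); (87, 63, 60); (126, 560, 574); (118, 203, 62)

(143,368,167): 143+167 ≤ 368, not a triangle
(19,114,114): 19²+114² = 13357 > 12996 = 114² → acute
(16,3,15): 3²+15² = 234 < 256 = 16² → obtuse
(87,63,60): 60²+63² = 7569 = 87² → right
(126,560,574): 126²+560² = 329476 = 574² → right
(118,203,62): 62+118 ≤ 203, not a triangle
2 of the 6 are right.

2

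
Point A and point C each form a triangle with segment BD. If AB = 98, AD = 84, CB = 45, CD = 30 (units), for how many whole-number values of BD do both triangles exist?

From triangle ABD: 14 < BD < 182.
From triangle CBD: 15 < BD < 75.
Intersection: 15 < BD < 75, so integers 16 through 74: 59 values.

59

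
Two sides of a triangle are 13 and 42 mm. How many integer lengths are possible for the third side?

25

The third side lies in the open interval (29, 55).
Integers from 30 to 54 inclusive: 54 − 30 + 1 = 25.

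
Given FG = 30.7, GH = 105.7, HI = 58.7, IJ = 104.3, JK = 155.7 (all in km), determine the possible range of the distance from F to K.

0 ≤ FK ≤ 455.1 km

The maximum is all hops collinear in one direction: 30.7 + 105.7 + 58.7 + 104.3 + 155.7 = 455.1.
The longest hop is 155.7; the others sum to 299.4. Since 155.7 ≤ 299.4, the path can fold back on itself completely, so the minimum distance is 0.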